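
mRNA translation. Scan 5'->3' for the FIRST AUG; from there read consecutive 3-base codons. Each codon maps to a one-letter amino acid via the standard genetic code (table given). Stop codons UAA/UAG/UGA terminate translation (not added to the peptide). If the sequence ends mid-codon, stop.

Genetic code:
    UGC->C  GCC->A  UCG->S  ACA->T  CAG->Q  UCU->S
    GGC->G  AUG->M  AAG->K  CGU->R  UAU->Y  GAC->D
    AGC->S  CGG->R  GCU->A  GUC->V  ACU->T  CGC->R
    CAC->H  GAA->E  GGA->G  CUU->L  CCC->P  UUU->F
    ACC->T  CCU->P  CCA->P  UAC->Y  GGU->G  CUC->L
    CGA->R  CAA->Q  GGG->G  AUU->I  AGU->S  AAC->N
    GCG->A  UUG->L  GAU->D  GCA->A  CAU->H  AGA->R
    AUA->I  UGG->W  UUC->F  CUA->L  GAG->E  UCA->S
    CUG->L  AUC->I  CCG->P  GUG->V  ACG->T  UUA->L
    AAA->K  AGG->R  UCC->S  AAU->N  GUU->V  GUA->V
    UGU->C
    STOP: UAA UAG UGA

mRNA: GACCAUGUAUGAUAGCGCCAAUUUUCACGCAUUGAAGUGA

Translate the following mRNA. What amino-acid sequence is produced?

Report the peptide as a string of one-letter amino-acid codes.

Answer: MYDSANFHALK

Derivation:
start AUG at pos 4
pos 4: AUG -> M; peptide=M
pos 7: UAU -> Y; peptide=MY
pos 10: GAU -> D; peptide=MYD
pos 13: AGC -> S; peptide=MYDS
pos 16: GCC -> A; peptide=MYDSA
pos 19: AAU -> N; peptide=MYDSAN
pos 22: UUU -> F; peptide=MYDSANF
pos 25: CAC -> H; peptide=MYDSANFH
pos 28: GCA -> A; peptide=MYDSANFHA
pos 31: UUG -> L; peptide=MYDSANFHAL
pos 34: AAG -> K; peptide=MYDSANFHALK
pos 37: UGA -> STOP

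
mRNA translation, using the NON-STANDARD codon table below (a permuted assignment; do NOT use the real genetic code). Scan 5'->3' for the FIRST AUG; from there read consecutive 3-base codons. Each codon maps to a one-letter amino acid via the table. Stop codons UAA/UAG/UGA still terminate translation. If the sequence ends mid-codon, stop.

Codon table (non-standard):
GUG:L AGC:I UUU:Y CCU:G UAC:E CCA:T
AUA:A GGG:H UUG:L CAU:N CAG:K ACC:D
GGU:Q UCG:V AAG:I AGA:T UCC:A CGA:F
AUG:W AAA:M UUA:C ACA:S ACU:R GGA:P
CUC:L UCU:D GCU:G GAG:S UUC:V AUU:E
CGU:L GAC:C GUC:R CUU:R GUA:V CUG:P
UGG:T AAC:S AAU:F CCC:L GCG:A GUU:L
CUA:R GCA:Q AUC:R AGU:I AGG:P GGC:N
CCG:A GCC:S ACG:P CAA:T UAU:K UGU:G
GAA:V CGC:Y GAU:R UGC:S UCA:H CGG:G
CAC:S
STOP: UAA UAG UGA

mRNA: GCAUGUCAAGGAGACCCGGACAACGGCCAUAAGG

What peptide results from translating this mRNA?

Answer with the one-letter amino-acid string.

Answer: WHPTLPTGT

Derivation:
start AUG at pos 2
pos 2: AUG -> W; peptide=W
pos 5: UCA -> H; peptide=WH
pos 8: AGG -> P; peptide=WHP
pos 11: AGA -> T; peptide=WHPT
pos 14: CCC -> L; peptide=WHPTL
pos 17: GGA -> P; peptide=WHPTLP
pos 20: CAA -> T; peptide=WHPTLPT
pos 23: CGG -> G; peptide=WHPTLPTG
pos 26: CCA -> T; peptide=WHPTLPTGT
pos 29: UAA -> STOP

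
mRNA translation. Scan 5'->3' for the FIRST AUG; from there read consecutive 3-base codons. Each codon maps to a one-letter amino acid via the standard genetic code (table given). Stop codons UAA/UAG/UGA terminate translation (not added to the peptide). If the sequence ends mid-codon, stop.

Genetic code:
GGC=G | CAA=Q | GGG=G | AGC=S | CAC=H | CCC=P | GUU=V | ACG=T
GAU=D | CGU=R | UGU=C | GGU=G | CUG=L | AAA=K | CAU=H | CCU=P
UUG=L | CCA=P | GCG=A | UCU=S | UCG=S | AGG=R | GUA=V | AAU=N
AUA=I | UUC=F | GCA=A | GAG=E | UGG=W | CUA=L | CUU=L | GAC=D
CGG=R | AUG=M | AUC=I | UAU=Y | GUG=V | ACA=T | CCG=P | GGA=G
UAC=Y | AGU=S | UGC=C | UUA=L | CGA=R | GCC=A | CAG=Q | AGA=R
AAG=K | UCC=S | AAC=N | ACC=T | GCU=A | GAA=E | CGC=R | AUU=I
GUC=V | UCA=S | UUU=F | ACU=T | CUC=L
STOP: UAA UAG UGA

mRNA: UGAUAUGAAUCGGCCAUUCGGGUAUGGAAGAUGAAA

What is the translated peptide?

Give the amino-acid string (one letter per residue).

Answer: MNRPFGYGR

Derivation:
start AUG at pos 4
pos 4: AUG -> M; peptide=M
pos 7: AAU -> N; peptide=MN
pos 10: CGG -> R; peptide=MNR
pos 13: CCA -> P; peptide=MNRP
pos 16: UUC -> F; peptide=MNRPF
pos 19: GGG -> G; peptide=MNRPFG
pos 22: UAU -> Y; peptide=MNRPFGY
pos 25: GGA -> G; peptide=MNRPFGYG
pos 28: AGA -> R; peptide=MNRPFGYGR
pos 31: UGA -> STOP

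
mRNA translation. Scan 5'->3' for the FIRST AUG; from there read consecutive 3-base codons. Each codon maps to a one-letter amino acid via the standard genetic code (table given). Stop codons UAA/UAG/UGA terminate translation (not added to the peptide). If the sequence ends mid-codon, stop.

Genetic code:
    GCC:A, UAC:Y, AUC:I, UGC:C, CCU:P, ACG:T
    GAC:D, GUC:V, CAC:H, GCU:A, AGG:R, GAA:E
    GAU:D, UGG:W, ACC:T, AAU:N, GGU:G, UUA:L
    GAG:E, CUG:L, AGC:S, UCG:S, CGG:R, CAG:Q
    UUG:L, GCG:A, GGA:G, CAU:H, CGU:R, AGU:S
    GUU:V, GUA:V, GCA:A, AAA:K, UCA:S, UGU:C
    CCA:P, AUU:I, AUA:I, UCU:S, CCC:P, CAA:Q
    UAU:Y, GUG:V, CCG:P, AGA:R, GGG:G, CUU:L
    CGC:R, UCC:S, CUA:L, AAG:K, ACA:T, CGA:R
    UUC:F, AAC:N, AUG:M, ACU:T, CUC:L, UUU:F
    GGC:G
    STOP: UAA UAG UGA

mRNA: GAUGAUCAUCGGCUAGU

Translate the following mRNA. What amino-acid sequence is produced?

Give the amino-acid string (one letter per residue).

Answer: MIIG

Derivation:
start AUG at pos 1
pos 1: AUG -> M; peptide=M
pos 4: AUC -> I; peptide=MI
pos 7: AUC -> I; peptide=MII
pos 10: GGC -> G; peptide=MIIG
pos 13: UAG -> STOP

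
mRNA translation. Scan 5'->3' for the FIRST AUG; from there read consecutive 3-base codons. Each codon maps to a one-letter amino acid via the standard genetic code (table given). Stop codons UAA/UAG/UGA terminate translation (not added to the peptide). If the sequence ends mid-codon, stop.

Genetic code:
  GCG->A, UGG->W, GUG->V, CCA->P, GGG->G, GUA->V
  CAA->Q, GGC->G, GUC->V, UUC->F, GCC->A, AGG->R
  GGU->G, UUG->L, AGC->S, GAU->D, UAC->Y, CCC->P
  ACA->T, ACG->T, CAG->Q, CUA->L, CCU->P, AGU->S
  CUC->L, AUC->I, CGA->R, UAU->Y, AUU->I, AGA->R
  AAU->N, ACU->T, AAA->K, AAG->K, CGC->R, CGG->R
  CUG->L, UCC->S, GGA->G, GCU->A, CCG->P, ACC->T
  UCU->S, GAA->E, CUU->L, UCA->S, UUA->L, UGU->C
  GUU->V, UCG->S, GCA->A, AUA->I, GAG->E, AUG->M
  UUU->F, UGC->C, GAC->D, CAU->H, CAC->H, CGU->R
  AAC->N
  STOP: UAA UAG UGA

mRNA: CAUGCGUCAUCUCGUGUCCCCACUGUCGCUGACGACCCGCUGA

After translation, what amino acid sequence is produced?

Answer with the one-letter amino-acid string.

Answer: MRHLVSPLSLTTR

Derivation:
start AUG at pos 1
pos 1: AUG -> M; peptide=M
pos 4: CGU -> R; peptide=MR
pos 7: CAU -> H; peptide=MRH
pos 10: CUC -> L; peptide=MRHL
pos 13: GUG -> V; peptide=MRHLV
pos 16: UCC -> S; peptide=MRHLVS
pos 19: CCA -> P; peptide=MRHLVSP
pos 22: CUG -> L; peptide=MRHLVSPL
pos 25: UCG -> S; peptide=MRHLVSPLS
pos 28: CUG -> L; peptide=MRHLVSPLSL
pos 31: ACG -> T; peptide=MRHLVSPLSLT
pos 34: ACC -> T; peptide=MRHLVSPLSLTT
pos 37: CGC -> R; peptide=MRHLVSPLSLTTR
pos 40: UGA -> STOP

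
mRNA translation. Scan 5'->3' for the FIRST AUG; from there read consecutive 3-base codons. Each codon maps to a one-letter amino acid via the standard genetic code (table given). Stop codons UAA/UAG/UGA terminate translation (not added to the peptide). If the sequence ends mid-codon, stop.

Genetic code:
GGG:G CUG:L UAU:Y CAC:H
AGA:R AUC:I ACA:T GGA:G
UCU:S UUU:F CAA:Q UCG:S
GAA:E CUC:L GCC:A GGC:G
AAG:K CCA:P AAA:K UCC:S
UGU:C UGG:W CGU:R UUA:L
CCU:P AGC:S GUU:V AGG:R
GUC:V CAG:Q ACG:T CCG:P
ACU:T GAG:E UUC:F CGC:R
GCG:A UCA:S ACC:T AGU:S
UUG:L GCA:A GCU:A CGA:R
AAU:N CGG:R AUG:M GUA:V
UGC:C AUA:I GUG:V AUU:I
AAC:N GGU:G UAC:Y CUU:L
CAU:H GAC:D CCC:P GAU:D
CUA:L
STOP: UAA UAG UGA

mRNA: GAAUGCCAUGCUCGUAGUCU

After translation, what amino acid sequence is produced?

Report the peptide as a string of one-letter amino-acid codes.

start AUG at pos 2
pos 2: AUG -> M; peptide=M
pos 5: CCA -> P; peptide=MP
pos 8: UGC -> C; peptide=MPC
pos 11: UCG -> S; peptide=MPCS
pos 14: UAG -> STOP

Answer: MPCS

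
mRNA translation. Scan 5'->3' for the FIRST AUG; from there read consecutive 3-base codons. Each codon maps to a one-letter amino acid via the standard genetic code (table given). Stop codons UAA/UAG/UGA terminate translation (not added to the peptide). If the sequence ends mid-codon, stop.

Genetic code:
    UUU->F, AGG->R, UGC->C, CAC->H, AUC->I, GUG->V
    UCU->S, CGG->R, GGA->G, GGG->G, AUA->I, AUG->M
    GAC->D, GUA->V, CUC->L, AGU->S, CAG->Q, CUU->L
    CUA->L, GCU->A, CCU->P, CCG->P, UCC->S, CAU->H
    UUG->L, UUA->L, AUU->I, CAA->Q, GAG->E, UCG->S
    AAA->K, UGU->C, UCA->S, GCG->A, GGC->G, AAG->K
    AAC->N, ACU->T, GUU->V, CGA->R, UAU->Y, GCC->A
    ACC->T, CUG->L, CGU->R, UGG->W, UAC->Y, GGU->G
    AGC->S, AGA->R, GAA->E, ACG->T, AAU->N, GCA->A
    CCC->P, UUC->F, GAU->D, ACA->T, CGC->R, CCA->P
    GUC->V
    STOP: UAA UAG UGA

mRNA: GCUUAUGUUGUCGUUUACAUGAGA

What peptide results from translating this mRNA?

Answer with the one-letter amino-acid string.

start AUG at pos 4
pos 4: AUG -> M; peptide=M
pos 7: UUG -> L; peptide=ML
pos 10: UCG -> S; peptide=MLS
pos 13: UUU -> F; peptide=MLSF
pos 16: ACA -> T; peptide=MLSFT
pos 19: UGA -> STOP

Answer: MLSFT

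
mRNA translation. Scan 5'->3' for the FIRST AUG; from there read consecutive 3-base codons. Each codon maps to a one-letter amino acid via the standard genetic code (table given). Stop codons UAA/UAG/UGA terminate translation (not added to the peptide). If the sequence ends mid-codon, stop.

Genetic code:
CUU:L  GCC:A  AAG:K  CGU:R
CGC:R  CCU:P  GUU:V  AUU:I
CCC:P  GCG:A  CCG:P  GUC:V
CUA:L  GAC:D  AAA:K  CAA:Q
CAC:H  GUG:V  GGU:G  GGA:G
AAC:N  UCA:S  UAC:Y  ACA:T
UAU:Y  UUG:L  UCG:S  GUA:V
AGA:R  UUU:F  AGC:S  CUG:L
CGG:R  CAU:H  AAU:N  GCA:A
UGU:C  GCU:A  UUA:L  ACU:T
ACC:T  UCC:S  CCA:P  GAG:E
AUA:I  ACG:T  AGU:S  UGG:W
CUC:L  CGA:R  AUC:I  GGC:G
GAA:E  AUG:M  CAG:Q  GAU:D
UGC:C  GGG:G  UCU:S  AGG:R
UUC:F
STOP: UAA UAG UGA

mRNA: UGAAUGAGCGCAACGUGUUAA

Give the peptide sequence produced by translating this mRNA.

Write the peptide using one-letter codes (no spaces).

Answer: MSATC

Derivation:
start AUG at pos 3
pos 3: AUG -> M; peptide=M
pos 6: AGC -> S; peptide=MS
pos 9: GCA -> A; peptide=MSA
pos 12: ACG -> T; peptide=MSAT
pos 15: UGU -> C; peptide=MSATC
pos 18: UAA -> STOP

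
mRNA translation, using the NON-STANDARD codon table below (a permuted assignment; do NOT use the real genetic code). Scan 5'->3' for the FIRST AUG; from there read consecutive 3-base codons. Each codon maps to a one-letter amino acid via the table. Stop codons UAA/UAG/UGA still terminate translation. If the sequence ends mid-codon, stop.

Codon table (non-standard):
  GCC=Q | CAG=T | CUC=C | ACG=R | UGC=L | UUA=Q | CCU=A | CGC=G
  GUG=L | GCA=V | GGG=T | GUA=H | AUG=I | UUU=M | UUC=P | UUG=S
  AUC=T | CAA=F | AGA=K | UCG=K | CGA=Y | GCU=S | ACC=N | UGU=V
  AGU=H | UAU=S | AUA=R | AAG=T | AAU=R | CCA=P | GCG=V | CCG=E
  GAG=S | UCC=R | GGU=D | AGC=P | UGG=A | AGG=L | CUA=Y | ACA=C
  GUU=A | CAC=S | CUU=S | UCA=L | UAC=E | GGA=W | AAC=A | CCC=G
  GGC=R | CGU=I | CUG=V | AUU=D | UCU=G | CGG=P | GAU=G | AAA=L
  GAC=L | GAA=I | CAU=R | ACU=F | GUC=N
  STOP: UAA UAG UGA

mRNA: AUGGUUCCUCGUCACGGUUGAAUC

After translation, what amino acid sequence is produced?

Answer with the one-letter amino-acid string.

start AUG at pos 0
pos 0: AUG -> I; peptide=I
pos 3: GUU -> A; peptide=IA
pos 6: CCU -> A; peptide=IAA
pos 9: CGU -> I; peptide=IAAI
pos 12: CAC -> S; peptide=IAAIS
pos 15: GGU -> D; peptide=IAAISD
pos 18: UGA -> STOP

Answer: IAAISD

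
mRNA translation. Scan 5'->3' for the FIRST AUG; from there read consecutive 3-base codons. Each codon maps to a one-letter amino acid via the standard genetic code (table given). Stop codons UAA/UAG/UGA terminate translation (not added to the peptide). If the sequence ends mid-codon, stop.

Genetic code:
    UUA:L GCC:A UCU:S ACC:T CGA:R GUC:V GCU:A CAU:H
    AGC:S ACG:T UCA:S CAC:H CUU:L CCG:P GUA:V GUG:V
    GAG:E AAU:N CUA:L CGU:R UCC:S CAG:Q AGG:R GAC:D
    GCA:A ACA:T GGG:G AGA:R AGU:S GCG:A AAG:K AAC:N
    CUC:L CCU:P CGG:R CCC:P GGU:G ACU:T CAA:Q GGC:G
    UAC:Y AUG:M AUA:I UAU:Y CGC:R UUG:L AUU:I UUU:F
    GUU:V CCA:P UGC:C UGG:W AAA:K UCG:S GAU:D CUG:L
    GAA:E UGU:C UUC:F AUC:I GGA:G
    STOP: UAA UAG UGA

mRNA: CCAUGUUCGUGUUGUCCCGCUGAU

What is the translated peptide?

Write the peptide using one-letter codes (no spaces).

Answer: MFVLSR

Derivation:
start AUG at pos 2
pos 2: AUG -> M; peptide=M
pos 5: UUC -> F; peptide=MF
pos 8: GUG -> V; peptide=MFV
pos 11: UUG -> L; peptide=MFVL
pos 14: UCC -> S; peptide=MFVLS
pos 17: CGC -> R; peptide=MFVLSR
pos 20: UGA -> STOP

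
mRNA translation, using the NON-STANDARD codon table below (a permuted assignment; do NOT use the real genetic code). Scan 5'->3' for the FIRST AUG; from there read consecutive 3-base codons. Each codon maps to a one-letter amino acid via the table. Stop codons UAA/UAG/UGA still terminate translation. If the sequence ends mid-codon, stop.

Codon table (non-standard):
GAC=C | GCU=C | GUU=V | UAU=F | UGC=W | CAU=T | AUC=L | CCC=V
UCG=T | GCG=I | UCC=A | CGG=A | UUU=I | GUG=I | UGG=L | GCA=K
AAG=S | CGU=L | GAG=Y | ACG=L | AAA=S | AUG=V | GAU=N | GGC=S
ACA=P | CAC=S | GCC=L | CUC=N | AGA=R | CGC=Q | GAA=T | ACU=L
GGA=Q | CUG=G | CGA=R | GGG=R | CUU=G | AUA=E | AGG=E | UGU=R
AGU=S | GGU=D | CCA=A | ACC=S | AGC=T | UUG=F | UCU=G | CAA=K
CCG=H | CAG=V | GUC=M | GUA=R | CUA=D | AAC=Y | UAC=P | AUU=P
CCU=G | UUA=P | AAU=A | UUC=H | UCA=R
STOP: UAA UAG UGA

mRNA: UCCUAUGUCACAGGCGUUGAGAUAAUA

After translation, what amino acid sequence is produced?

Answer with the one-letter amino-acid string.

Answer: VRVIFR

Derivation:
start AUG at pos 4
pos 4: AUG -> V; peptide=V
pos 7: UCA -> R; peptide=VR
pos 10: CAG -> V; peptide=VRV
pos 13: GCG -> I; peptide=VRVI
pos 16: UUG -> F; peptide=VRVIF
pos 19: AGA -> R; peptide=VRVIFR
pos 22: UAA -> STOP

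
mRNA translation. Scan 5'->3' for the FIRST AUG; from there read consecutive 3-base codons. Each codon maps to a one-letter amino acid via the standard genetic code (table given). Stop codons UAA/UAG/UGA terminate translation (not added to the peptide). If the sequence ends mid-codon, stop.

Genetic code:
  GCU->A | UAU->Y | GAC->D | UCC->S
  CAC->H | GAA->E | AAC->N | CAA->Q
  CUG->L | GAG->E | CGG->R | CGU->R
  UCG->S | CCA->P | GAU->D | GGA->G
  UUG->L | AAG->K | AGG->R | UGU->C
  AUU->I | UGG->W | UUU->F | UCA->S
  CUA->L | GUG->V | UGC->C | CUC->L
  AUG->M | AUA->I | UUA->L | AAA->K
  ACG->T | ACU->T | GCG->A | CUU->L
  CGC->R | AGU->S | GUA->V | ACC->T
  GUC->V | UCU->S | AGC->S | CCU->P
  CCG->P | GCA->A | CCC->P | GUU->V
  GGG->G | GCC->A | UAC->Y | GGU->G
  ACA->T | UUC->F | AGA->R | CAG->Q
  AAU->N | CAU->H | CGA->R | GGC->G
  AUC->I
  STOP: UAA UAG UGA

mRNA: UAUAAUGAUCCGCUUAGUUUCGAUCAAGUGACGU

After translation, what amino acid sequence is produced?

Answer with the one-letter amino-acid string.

Answer: MIRLVSIK

Derivation:
start AUG at pos 4
pos 4: AUG -> M; peptide=M
pos 7: AUC -> I; peptide=MI
pos 10: CGC -> R; peptide=MIR
pos 13: UUA -> L; peptide=MIRL
pos 16: GUU -> V; peptide=MIRLV
pos 19: UCG -> S; peptide=MIRLVS
pos 22: AUC -> I; peptide=MIRLVSI
pos 25: AAG -> K; peptide=MIRLVSIK
pos 28: UGA -> STOP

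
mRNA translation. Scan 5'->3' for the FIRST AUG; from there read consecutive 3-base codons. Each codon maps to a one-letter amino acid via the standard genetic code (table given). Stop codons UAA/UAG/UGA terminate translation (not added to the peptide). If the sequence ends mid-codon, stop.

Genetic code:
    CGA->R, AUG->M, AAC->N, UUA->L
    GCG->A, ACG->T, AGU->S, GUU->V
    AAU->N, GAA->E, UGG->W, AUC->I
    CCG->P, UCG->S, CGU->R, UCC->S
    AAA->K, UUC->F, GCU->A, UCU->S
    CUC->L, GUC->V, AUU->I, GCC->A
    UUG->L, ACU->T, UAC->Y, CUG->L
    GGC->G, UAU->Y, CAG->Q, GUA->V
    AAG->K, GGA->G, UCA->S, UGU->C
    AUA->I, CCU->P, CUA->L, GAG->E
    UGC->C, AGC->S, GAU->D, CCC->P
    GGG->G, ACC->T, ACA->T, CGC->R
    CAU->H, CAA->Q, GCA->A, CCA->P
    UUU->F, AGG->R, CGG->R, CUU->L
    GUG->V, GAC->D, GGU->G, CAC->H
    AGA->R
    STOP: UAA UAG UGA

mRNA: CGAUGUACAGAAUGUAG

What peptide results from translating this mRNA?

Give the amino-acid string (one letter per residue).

start AUG at pos 2
pos 2: AUG -> M; peptide=M
pos 5: UAC -> Y; peptide=MY
pos 8: AGA -> R; peptide=MYR
pos 11: AUG -> M; peptide=MYRM
pos 14: UAG -> STOP

Answer: MYRM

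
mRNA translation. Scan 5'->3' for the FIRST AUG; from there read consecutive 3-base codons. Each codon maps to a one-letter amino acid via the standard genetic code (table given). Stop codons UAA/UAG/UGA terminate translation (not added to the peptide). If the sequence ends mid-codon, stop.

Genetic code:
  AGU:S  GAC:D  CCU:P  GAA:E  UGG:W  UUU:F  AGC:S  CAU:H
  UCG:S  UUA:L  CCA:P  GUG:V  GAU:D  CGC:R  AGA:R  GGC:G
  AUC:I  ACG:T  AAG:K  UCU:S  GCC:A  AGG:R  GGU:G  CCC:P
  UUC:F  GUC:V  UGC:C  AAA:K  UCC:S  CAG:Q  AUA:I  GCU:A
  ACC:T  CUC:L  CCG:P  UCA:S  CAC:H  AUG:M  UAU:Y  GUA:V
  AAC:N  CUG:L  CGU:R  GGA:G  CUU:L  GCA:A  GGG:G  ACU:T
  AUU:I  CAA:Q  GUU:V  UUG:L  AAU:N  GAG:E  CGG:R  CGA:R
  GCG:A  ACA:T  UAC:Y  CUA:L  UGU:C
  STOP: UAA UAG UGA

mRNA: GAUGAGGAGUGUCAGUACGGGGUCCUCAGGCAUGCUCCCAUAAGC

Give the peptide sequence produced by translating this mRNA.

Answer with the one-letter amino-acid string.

start AUG at pos 1
pos 1: AUG -> M; peptide=M
pos 4: AGG -> R; peptide=MR
pos 7: AGU -> S; peptide=MRS
pos 10: GUC -> V; peptide=MRSV
pos 13: AGU -> S; peptide=MRSVS
pos 16: ACG -> T; peptide=MRSVST
pos 19: GGG -> G; peptide=MRSVSTG
pos 22: UCC -> S; peptide=MRSVSTGS
pos 25: UCA -> S; peptide=MRSVSTGSS
pos 28: GGC -> G; peptide=MRSVSTGSSG
pos 31: AUG -> M; peptide=MRSVSTGSSGM
pos 34: CUC -> L; peptide=MRSVSTGSSGML
pos 37: CCA -> P; peptide=MRSVSTGSSGMLP
pos 40: UAA -> STOP

Answer: MRSVSTGSSGMLP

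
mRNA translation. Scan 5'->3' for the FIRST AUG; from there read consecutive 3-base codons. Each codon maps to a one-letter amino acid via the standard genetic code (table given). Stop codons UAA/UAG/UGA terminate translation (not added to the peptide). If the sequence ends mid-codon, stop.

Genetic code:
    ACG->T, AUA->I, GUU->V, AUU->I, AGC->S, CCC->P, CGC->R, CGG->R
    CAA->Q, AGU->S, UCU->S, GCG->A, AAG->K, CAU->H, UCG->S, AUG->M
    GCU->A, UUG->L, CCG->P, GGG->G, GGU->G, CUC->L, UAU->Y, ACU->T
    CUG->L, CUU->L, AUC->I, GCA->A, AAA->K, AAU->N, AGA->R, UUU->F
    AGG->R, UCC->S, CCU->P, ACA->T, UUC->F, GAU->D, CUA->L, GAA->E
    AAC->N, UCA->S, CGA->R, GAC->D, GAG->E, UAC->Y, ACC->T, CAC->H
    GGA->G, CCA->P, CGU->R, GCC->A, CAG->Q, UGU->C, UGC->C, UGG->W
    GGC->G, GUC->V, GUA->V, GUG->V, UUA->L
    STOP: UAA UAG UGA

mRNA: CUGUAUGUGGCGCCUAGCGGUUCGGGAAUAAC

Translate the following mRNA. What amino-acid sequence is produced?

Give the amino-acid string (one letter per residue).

start AUG at pos 4
pos 4: AUG -> M; peptide=M
pos 7: UGG -> W; peptide=MW
pos 10: CGC -> R; peptide=MWR
pos 13: CUA -> L; peptide=MWRL
pos 16: GCG -> A; peptide=MWRLA
pos 19: GUU -> V; peptide=MWRLAV
pos 22: CGG -> R; peptide=MWRLAVR
pos 25: GAA -> E; peptide=MWRLAVRE
pos 28: UAA -> STOP

Answer: MWRLAVRE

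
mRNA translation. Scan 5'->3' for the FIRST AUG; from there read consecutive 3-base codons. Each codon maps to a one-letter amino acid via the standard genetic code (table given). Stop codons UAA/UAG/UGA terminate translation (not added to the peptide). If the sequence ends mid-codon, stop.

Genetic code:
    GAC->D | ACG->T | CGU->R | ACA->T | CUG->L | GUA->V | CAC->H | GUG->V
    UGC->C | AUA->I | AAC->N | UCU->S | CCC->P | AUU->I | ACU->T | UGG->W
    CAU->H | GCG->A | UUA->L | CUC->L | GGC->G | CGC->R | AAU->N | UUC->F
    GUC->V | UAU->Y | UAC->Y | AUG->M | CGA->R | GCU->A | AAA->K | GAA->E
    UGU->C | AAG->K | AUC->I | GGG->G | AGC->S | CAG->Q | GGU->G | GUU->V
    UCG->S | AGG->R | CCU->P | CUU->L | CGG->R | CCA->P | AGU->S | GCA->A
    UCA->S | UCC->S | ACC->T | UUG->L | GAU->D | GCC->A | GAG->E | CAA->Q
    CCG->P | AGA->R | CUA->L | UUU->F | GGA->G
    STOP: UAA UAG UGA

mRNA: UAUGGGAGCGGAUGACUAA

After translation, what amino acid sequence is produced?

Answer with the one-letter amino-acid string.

Answer: MGADD

Derivation:
start AUG at pos 1
pos 1: AUG -> M; peptide=M
pos 4: GGA -> G; peptide=MG
pos 7: GCG -> A; peptide=MGA
pos 10: GAU -> D; peptide=MGAD
pos 13: GAC -> D; peptide=MGADD
pos 16: UAA -> STOP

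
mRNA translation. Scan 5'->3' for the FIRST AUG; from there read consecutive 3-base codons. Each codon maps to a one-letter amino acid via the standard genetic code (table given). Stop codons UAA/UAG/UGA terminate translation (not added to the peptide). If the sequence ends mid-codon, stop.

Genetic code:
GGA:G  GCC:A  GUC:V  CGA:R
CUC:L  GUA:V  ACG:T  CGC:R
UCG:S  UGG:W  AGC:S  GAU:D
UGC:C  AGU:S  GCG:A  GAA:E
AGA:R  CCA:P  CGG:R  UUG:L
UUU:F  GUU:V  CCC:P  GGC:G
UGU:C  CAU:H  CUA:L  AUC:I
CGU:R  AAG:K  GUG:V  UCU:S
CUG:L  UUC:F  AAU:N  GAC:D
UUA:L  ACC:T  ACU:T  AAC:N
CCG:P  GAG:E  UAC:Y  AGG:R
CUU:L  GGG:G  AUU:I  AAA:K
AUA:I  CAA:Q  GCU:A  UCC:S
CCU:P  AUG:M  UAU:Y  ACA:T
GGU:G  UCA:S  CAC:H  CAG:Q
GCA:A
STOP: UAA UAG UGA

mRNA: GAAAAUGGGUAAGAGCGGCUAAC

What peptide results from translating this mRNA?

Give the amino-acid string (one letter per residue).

Answer: MGKSG

Derivation:
start AUG at pos 4
pos 4: AUG -> M; peptide=M
pos 7: GGU -> G; peptide=MG
pos 10: AAG -> K; peptide=MGK
pos 13: AGC -> S; peptide=MGKS
pos 16: GGC -> G; peptide=MGKSG
pos 19: UAA -> STOP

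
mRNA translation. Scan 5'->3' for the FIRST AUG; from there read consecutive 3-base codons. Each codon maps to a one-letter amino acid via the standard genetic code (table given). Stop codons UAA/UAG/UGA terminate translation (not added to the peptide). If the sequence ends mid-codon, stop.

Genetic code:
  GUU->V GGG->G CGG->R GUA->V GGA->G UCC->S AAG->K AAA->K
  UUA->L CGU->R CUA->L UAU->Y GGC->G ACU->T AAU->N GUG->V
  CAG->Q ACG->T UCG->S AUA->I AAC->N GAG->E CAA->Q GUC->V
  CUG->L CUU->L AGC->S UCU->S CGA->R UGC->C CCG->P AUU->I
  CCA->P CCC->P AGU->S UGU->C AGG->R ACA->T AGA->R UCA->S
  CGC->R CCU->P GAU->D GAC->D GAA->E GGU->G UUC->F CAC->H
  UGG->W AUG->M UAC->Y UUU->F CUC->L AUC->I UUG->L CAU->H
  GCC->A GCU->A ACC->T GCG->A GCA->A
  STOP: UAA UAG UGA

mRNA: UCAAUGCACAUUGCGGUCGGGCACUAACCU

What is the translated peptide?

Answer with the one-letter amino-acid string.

start AUG at pos 3
pos 3: AUG -> M; peptide=M
pos 6: CAC -> H; peptide=MH
pos 9: AUU -> I; peptide=MHI
pos 12: GCG -> A; peptide=MHIA
pos 15: GUC -> V; peptide=MHIAV
pos 18: GGG -> G; peptide=MHIAVG
pos 21: CAC -> H; peptide=MHIAVGH
pos 24: UAA -> STOP

Answer: MHIAVGH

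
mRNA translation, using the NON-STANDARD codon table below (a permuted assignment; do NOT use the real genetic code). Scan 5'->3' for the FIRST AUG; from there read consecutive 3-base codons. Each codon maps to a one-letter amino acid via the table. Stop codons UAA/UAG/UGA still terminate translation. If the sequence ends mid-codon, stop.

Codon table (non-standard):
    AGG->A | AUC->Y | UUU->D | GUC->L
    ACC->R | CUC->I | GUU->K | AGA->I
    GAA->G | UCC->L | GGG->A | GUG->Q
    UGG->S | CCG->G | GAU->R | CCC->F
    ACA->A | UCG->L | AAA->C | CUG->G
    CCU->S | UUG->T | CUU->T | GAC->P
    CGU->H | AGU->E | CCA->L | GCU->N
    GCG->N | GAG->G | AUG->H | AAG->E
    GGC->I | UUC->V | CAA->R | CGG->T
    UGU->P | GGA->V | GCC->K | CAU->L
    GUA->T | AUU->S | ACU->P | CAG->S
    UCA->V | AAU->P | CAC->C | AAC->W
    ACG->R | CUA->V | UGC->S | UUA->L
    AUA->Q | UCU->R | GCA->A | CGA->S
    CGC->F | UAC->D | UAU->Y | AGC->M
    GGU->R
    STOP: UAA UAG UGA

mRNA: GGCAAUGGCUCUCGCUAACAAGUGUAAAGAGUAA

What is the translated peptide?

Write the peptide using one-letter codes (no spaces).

start AUG at pos 4
pos 4: AUG -> H; peptide=H
pos 7: GCU -> N; peptide=HN
pos 10: CUC -> I; peptide=HNI
pos 13: GCU -> N; peptide=HNIN
pos 16: AAC -> W; peptide=HNINW
pos 19: AAG -> E; peptide=HNINWE
pos 22: UGU -> P; peptide=HNINWEP
pos 25: AAA -> C; peptide=HNINWEPC
pos 28: GAG -> G; peptide=HNINWEPCG
pos 31: UAA -> STOP

Answer: HNINWEPCG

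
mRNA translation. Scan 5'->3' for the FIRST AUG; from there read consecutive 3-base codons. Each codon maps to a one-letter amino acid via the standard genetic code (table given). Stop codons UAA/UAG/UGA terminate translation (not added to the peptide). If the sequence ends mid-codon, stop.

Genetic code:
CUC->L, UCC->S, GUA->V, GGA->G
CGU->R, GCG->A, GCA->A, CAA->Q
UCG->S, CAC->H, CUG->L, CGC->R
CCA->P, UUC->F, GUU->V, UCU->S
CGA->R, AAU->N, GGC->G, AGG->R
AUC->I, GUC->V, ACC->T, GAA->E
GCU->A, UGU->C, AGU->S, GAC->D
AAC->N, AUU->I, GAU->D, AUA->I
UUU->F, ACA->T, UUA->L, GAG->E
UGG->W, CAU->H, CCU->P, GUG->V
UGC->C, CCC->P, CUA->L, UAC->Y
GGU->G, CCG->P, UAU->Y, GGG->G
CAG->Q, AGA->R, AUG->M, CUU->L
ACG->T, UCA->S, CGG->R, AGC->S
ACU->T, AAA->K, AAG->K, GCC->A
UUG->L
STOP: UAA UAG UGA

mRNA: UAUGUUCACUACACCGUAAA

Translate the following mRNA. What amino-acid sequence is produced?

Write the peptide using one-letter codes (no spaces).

start AUG at pos 1
pos 1: AUG -> M; peptide=M
pos 4: UUC -> F; peptide=MF
pos 7: ACU -> T; peptide=MFT
pos 10: ACA -> T; peptide=MFTT
pos 13: CCG -> P; peptide=MFTTP
pos 16: UAA -> STOP

Answer: MFTTP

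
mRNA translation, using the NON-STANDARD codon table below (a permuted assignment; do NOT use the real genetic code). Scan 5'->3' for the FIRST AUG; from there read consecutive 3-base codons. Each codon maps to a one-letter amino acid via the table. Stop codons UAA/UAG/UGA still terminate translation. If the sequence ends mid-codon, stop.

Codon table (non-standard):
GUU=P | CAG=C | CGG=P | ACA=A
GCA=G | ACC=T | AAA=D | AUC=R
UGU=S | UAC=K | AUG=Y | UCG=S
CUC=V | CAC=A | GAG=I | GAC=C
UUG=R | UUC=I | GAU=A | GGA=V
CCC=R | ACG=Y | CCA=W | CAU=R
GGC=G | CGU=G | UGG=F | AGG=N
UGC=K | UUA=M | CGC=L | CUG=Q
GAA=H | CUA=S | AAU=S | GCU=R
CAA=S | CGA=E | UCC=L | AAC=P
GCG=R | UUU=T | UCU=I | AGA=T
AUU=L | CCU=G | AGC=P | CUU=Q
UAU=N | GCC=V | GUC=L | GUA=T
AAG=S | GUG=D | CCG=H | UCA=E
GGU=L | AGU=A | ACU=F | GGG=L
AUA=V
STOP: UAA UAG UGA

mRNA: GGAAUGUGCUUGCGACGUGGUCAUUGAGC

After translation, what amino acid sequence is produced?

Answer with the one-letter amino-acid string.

start AUG at pos 3
pos 3: AUG -> Y; peptide=Y
pos 6: UGC -> K; peptide=YK
pos 9: UUG -> R; peptide=YKR
pos 12: CGA -> E; peptide=YKRE
pos 15: CGU -> G; peptide=YKREG
pos 18: GGU -> L; peptide=YKREGL
pos 21: CAU -> R; peptide=YKREGLR
pos 24: UGA -> STOP

Answer: YKREGLR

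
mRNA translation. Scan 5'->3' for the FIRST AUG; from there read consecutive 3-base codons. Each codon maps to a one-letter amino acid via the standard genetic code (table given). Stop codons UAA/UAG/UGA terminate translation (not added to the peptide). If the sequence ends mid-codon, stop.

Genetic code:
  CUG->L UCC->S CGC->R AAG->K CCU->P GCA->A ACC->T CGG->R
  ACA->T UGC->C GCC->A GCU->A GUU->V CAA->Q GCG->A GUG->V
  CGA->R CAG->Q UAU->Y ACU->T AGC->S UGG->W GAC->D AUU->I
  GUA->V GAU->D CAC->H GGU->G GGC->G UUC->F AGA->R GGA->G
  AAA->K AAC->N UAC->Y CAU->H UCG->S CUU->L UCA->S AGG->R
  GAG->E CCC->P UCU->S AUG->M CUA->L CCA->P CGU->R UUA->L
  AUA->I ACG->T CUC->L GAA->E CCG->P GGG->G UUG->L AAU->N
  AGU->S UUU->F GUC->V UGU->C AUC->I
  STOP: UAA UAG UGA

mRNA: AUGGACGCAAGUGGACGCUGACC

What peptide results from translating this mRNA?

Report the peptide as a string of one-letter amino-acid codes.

start AUG at pos 0
pos 0: AUG -> M; peptide=M
pos 3: GAC -> D; peptide=MD
pos 6: GCA -> A; peptide=MDA
pos 9: AGU -> S; peptide=MDAS
pos 12: GGA -> G; peptide=MDASG
pos 15: CGC -> R; peptide=MDASGR
pos 18: UGA -> STOP

Answer: MDASGR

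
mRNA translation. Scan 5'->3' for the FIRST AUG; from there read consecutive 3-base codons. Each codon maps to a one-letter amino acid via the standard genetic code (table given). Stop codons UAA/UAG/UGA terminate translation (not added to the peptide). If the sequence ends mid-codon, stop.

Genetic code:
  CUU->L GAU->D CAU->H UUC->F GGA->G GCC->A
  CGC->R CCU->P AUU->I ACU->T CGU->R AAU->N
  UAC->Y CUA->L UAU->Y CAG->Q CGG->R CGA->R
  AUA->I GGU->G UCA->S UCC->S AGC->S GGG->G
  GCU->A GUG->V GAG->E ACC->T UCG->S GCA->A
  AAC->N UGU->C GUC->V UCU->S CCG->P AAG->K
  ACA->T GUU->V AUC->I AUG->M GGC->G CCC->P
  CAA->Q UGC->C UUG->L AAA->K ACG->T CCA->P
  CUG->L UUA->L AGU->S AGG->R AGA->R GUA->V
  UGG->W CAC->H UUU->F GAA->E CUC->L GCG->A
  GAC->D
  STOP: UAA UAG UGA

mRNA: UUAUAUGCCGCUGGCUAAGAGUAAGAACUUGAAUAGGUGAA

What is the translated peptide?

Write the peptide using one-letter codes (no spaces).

Answer: MPLAKSKNLNR

Derivation:
start AUG at pos 4
pos 4: AUG -> M; peptide=M
pos 7: CCG -> P; peptide=MP
pos 10: CUG -> L; peptide=MPL
pos 13: GCU -> A; peptide=MPLA
pos 16: AAG -> K; peptide=MPLAK
pos 19: AGU -> S; peptide=MPLAKS
pos 22: AAG -> K; peptide=MPLAKSK
pos 25: AAC -> N; peptide=MPLAKSKN
pos 28: UUG -> L; peptide=MPLAKSKNL
pos 31: AAU -> N; peptide=MPLAKSKNLN
pos 34: AGG -> R; peptide=MPLAKSKNLNR
pos 37: UGA -> STOP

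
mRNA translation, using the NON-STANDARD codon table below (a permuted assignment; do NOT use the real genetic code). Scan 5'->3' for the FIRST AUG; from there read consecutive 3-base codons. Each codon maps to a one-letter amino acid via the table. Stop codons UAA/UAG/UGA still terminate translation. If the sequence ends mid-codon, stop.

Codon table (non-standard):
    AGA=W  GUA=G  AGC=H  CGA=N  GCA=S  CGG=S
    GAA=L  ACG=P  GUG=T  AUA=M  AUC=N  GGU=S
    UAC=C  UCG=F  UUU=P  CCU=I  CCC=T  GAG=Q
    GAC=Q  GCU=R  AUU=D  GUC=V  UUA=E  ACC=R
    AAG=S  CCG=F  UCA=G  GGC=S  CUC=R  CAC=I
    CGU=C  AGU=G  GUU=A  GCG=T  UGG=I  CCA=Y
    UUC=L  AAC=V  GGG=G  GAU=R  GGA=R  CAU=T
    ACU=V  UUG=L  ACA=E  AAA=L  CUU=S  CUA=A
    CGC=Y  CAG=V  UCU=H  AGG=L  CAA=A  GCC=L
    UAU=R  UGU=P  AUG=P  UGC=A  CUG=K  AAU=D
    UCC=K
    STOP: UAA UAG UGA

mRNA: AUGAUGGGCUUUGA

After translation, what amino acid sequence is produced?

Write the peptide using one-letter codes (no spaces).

start AUG at pos 0
pos 0: AUG -> P; peptide=P
pos 3: AUG -> P; peptide=PP
pos 6: GGC -> S; peptide=PPS
pos 9: UUU -> P; peptide=PPSP
pos 12: only 2 nt remain (<3), stop (end of mRNA)

Answer: PPSP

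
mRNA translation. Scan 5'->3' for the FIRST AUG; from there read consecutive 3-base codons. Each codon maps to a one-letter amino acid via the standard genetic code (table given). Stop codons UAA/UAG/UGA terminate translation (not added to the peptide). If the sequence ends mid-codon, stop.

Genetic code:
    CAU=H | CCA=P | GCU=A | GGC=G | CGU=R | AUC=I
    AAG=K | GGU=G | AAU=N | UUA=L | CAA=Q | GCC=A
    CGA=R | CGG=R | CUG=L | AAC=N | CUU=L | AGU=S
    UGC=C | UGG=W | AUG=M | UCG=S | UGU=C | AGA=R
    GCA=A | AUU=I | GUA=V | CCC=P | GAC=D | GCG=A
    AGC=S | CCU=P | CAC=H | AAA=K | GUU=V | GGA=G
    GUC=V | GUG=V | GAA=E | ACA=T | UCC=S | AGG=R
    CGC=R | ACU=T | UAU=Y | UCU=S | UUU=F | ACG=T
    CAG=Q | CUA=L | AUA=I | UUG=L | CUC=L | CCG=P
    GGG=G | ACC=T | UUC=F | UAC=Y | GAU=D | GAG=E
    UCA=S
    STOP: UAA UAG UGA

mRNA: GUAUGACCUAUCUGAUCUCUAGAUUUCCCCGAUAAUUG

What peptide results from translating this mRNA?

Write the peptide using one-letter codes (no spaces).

Answer: MTYLISRFPR

Derivation:
start AUG at pos 2
pos 2: AUG -> M; peptide=M
pos 5: ACC -> T; peptide=MT
pos 8: UAU -> Y; peptide=MTY
pos 11: CUG -> L; peptide=MTYL
pos 14: AUC -> I; peptide=MTYLI
pos 17: UCU -> S; peptide=MTYLIS
pos 20: AGA -> R; peptide=MTYLISR
pos 23: UUU -> F; peptide=MTYLISRF
pos 26: CCC -> P; peptide=MTYLISRFP
pos 29: CGA -> R; peptide=MTYLISRFPR
pos 32: UAA -> STOP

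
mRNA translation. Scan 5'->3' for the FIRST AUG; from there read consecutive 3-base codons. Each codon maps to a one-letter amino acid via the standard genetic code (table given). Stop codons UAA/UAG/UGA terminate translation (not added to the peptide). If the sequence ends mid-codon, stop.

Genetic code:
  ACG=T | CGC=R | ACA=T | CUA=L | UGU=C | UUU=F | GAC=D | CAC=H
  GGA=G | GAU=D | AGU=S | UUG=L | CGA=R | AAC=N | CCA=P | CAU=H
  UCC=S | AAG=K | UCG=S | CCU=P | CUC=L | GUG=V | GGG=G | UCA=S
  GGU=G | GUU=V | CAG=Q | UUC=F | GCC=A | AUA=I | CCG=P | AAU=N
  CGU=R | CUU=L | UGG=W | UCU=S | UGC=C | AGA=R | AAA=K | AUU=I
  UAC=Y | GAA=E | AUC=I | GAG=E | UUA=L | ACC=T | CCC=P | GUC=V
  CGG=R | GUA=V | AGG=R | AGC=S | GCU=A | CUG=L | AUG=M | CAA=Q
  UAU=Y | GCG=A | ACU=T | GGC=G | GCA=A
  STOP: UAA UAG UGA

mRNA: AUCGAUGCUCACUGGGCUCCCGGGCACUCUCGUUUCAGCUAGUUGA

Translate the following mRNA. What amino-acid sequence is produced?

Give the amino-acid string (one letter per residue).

Answer: MLTGLPGTLVSAS

Derivation:
start AUG at pos 4
pos 4: AUG -> M; peptide=M
pos 7: CUC -> L; peptide=ML
pos 10: ACU -> T; peptide=MLT
pos 13: GGG -> G; peptide=MLTG
pos 16: CUC -> L; peptide=MLTGL
pos 19: CCG -> P; peptide=MLTGLP
pos 22: GGC -> G; peptide=MLTGLPG
pos 25: ACU -> T; peptide=MLTGLPGT
pos 28: CUC -> L; peptide=MLTGLPGTL
pos 31: GUU -> V; peptide=MLTGLPGTLV
pos 34: UCA -> S; peptide=MLTGLPGTLVS
pos 37: GCU -> A; peptide=MLTGLPGTLVSA
pos 40: AGU -> S; peptide=MLTGLPGTLVSAS
pos 43: UGA -> STOP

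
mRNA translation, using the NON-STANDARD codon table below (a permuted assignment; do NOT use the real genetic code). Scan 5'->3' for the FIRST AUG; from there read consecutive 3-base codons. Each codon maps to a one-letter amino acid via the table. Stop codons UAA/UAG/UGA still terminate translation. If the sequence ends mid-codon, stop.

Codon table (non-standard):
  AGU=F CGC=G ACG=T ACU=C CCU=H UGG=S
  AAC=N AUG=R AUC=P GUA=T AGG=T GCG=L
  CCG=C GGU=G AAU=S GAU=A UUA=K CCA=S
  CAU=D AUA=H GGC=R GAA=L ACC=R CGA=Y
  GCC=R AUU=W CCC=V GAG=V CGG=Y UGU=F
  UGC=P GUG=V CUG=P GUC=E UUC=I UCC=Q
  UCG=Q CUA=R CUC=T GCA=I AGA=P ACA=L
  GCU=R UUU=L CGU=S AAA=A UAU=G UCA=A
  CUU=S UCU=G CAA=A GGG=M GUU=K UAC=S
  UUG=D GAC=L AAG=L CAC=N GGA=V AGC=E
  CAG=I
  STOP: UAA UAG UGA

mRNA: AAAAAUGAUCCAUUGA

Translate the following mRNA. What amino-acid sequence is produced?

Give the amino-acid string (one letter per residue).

Answer: RPD

Derivation:
start AUG at pos 4
pos 4: AUG -> R; peptide=R
pos 7: AUC -> P; peptide=RP
pos 10: CAU -> D; peptide=RPD
pos 13: UGA -> STOP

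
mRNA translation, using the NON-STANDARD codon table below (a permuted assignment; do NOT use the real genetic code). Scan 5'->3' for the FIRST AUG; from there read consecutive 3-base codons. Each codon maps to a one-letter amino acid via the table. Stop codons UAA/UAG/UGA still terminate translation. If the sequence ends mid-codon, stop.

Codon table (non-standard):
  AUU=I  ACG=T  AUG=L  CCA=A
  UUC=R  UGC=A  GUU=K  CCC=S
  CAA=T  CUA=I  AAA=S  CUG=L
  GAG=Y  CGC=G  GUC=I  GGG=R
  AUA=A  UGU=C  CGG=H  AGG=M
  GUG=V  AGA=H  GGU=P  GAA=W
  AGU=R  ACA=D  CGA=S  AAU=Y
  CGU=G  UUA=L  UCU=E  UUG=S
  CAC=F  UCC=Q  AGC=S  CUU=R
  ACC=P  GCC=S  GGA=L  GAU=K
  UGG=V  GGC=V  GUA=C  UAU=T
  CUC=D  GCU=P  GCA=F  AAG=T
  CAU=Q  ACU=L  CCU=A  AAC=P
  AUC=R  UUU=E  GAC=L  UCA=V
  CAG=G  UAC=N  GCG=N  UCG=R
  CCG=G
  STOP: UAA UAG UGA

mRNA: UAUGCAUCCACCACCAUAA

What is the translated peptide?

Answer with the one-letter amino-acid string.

Answer: LQAAA

Derivation:
start AUG at pos 1
pos 1: AUG -> L; peptide=L
pos 4: CAU -> Q; peptide=LQ
pos 7: CCA -> A; peptide=LQA
pos 10: CCA -> A; peptide=LQAA
pos 13: CCA -> A; peptide=LQAAA
pos 16: UAA -> STOP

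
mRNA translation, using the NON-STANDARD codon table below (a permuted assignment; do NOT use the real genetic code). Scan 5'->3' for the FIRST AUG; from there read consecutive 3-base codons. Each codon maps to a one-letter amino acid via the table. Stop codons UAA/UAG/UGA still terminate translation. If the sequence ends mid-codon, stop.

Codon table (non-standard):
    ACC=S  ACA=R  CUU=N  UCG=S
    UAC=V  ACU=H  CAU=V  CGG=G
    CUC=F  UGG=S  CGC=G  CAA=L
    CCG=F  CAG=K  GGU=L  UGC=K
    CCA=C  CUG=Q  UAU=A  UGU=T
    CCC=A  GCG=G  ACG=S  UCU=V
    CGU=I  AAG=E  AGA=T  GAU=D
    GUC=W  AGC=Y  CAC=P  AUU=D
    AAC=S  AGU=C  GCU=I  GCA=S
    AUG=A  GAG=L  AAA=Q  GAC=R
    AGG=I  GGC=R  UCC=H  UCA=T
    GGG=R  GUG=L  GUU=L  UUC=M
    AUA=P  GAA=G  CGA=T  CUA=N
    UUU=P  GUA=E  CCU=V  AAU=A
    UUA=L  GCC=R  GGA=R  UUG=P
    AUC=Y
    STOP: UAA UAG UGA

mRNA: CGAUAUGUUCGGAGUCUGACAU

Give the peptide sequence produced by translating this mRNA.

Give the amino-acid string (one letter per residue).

start AUG at pos 4
pos 4: AUG -> A; peptide=A
pos 7: UUC -> M; peptide=AM
pos 10: GGA -> R; peptide=AMR
pos 13: GUC -> W; peptide=AMRW
pos 16: UGA -> STOP

Answer: AMRW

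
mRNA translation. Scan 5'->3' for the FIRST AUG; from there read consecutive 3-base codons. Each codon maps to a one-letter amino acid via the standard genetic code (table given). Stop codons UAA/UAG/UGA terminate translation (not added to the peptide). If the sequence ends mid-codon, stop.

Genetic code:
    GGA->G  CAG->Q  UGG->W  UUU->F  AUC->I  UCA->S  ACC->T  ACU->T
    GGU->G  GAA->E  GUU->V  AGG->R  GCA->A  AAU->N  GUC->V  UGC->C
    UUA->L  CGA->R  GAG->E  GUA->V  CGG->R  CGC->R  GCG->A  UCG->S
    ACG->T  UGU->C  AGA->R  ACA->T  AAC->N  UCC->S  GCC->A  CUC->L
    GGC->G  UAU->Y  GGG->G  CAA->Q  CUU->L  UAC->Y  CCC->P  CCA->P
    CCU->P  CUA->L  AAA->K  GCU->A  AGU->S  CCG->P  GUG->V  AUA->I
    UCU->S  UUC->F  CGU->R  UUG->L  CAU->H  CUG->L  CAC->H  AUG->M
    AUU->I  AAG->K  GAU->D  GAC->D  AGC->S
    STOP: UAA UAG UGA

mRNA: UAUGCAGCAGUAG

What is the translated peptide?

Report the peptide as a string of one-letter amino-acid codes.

start AUG at pos 1
pos 1: AUG -> M; peptide=M
pos 4: CAG -> Q; peptide=MQ
pos 7: CAG -> Q; peptide=MQQ
pos 10: UAG -> STOP

Answer: MQQ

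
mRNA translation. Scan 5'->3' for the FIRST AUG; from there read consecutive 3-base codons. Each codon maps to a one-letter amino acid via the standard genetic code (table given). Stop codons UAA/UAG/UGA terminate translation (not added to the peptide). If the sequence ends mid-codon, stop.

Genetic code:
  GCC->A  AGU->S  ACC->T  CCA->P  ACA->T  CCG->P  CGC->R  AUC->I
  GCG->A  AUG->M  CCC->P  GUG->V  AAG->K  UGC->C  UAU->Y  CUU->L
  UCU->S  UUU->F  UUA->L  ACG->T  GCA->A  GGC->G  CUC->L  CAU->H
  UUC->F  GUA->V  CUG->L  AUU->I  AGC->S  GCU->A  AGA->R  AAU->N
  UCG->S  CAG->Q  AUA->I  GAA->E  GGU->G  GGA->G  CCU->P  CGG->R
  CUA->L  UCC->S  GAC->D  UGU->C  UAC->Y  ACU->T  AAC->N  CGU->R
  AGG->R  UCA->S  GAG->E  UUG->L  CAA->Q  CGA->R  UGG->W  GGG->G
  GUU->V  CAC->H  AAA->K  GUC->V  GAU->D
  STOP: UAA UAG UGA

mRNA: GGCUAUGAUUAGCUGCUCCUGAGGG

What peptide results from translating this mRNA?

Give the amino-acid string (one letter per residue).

Answer: MISCS

Derivation:
start AUG at pos 4
pos 4: AUG -> M; peptide=M
pos 7: AUU -> I; peptide=MI
pos 10: AGC -> S; peptide=MIS
pos 13: UGC -> C; peptide=MISC
pos 16: UCC -> S; peptide=MISCS
pos 19: UGA -> STOP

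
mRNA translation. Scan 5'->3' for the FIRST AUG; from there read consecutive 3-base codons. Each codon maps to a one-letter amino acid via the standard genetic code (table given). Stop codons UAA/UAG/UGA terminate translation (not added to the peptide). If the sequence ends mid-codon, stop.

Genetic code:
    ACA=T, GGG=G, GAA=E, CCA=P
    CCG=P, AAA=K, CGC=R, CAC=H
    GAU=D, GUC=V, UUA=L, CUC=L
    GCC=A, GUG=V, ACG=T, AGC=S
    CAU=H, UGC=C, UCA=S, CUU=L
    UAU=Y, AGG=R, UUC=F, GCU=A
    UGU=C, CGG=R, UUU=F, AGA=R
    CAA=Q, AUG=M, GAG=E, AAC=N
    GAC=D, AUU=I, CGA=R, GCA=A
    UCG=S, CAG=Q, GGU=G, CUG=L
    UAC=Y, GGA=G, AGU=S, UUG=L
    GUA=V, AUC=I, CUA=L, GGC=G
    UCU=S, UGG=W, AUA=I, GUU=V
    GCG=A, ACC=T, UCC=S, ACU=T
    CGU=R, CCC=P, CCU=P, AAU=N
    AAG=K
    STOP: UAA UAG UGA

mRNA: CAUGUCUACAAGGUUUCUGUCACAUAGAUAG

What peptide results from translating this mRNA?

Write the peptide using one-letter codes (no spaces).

start AUG at pos 1
pos 1: AUG -> M; peptide=M
pos 4: UCU -> S; peptide=MS
pos 7: ACA -> T; peptide=MST
pos 10: AGG -> R; peptide=MSTR
pos 13: UUU -> F; peptide=MSTRF
pos 16: CUG -> L; peptide=MSTRFL
pos 19: UCA -> S; peptide=MSTRFLS
pos 22: CAU -> H; peptide=MSTRFLSH
pos 25: AGA -> R; peptide=MSTRFLSHR
pos 28: UAG -> STOP

Answer: MSTRFLSHR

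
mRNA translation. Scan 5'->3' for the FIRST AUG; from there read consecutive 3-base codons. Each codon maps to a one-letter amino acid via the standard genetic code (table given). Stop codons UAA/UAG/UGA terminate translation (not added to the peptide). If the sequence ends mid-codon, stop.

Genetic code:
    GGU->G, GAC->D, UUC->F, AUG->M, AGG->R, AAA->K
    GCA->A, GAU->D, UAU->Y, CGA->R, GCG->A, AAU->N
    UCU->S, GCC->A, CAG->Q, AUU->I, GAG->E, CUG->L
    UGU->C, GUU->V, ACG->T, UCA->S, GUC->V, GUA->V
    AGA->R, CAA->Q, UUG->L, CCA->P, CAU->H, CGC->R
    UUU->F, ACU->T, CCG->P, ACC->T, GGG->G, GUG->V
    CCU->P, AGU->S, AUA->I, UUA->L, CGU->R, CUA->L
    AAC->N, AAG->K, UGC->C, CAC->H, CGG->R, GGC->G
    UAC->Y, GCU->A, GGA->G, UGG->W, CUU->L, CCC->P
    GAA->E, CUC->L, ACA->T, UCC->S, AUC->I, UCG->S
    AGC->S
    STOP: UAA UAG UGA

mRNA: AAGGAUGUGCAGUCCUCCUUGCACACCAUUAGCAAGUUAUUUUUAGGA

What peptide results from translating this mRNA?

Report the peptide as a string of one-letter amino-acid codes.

start AUG at pos 4
pos 4: AUG -> M; peptide=M
pos 7: UGC -> C; peptide=MC
pos 10: AGU -> S; peptide=MCS
pos 13: CCU -> P; peptide=MCSP
pos 16: CCU -> P; peptide=MCSPP
pos 19: UGC -> C; peptide=MCSPPC
pos 22: ACA -> T; peptide=MCSPPCT
pos 25: CCA -> P; peptide=MCSPPCTP
pos 28: UUA -> L; peptide=MCSPPCTPL
pos 31: GCA -> A; peptide=MCSPPCTPLA
pos 34: AGU -> S; peptide=MCSPPCTPLAS
pos 37: UAU -> Y; peptide=MCSPPCTPLASY
pos 40: UUU -> F; peptide=MCSPPCTPLASYF
pos 43: UAG -> STOP

Answer: MCSPPCTPLASYF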